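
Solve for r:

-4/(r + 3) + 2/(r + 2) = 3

Multiply both sides by (r + 3)(r + 2):
-4(r + 2) + 2(r + 3) = 3(r + 3)(r + 2).
Expand and collect terms: 3r² + 17r + 20 = 0.
Factor or apply the quadratic formula: r = -1.6667 or r = -4.
Neither value makes a denominator zero (r ≠ -3, r ≠ -2), so both are valid.

r = -4 or r = -1.6667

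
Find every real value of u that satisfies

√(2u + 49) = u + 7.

u = 0

Square both sides: 2u + 49 = (u + 7)².
Expand and rearrange: u² + 12u = 0.
Solving gives u = 0 or u = -12.
Check each candidate in the original equation:
  u = 0: √(49) = 7, while u + 7 = 7 — valid.
  u = -12: √(25) = 5, while u + 7 = -5 — extraneous.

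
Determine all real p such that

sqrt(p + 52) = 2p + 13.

Square both sides: p + 52 = (2p + 13)^2.
Expand and rearrange: 4p^2 + 51p + 117 = 0.
Solving gives p = -3 or p = -9.75.
Check each candidate in the original equation:
  p = -3: sqrt(49) = 7, while 2p + 13 = 7 — valid.
  p = -9.75: sqrt(42.25) = 6.5, while 2p + 13 = -6.5 — extraneous.

p = -3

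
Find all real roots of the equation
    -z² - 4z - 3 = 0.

Factor: -1(z + 1)(z + 3) = 0.
So z = -1 or z = -3.

z = -3 or z = -1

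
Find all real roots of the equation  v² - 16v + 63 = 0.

v = 7 or v = 9

Factor: (v - 7)(v - 9) = 0.
So v = 7 or v = 9.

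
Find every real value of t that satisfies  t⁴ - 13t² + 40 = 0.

Let u = t². The equation becomes u² - 13u + 40 = 0.
Factor: (u - 8)(u - 5) = 0, so u = 8 or u = 5.
t² = 8 gives t = ±2·√(2) ≈ ±2.8284.
t² = 5 gives t = ±√(5) ≈ ±2.2361.

t = -2.8284 or t = -2.2361 or t = 2.2361 or t = 2.8284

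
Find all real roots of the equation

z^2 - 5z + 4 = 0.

z = 1 or z = 4

Factor: (z - 1)(z - 4) = 0.
So z = 1 or z = 4.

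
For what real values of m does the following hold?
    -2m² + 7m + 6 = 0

m = -0.7122 or m = 4.2122

Discriminant: (7)² − 4·(-2)·6 = 97.
Quadratic formula: m = (-7 ± √97) / (-4).
So m = 7/4 - √(97)/4 ≈ -0.7122 or m = 7/4 + √(97)/4 ≈ 4.2122.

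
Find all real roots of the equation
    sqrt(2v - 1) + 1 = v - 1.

Isolate the radical: sqrt(2v - 1) = v - 2.
Square both sides: 2v - 1 = (v - 2)^2.
Expand and rearrange: v^2 - 6v + 5 = 0.
Solving gives v = 5 or v = 1.
Check each candidate in the original equation:
  v = 5: sqrt(9) = 3, while v - 2 = 3 — valid.
  v = 1: sqrt(1) = 1, while v - 2 = -1 — extraneous.

v = 5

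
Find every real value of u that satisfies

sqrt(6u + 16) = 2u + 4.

Square both sides: 6u + 16 = (2u + 4)^2.
Expand and rearrange: 4u^2 + 10u = 0.
Solving gives u = 0 or u = -2.5.
Check each candidate in the original equation:
  u = 0: sqrt(16) = 4, while 2u + 4 = 4 — valid.
  u = -2.5: sqrt(1) = 1, while 2u + 4 = -1 — extraneous.

u = 0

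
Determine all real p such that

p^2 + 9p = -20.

Bring every term to one side: p^2 + 9p + 20 = 0.
Factor: (p + 5)(p + 4) = 0.
So p = -5 or p = -4.

p = -5 or p = -4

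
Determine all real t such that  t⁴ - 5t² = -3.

Let u = t². The equation becomes u² - 5u + 3 = 0.
By the quadratic formula, u = √(13)/2 + 5/2 or u = 5/2 - √(13)/2.
t² = √(13)/2 + 5/2 gives t = ±√(√(13)/2 + 5/2) ≈ ±2.0743.
t² = 5/2 - √(13)/2 gives t = ±√(5/2 - √(13)/2) ≈ ±0.835.

t = -2.0743 or t = -0.835 or t = 0.835 or t = 2.0743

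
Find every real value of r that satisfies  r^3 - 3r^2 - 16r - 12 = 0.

r = -2 or r = -1 or r = 6

Possible rational roots are divisors of -12. Testing r = -2 gives 0, so (r + 2) is a factor.
Divide: r^3 - 3r^2 - 16r - 12 = (r + 2)(r^2 - 5r - 6).
Factor the quadratic: r = 6 or r = -1.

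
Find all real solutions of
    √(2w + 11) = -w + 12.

w = 7

Square both sides: 2w + 11 = (-w + 12)².
Expand and rearrange: w² - 26w + 133 = 0.
Solving gives w = 19 or w = 7.
Check each candidate in the original equation:
  w = 19: √(49) = 7, while -w + 12 = -7 — extraneous.
  w = 7: √(25) = 5, while -w + 12 = 5 — valid.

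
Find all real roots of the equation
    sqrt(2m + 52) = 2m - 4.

m = 6

Square both sides: 2m + 52 = (2m - 4)^2.
Expand and rearrange: 4m^2 - 18m - 36 = 0.
Solving gives m = 6 or m = -1.5.
Check each candidate in the original equation:
  m = 6: sqrt(64) = 8, while 2m - 4 = 8 — valid.
  m = -1.5: sqrt(49) = 7, while 2m - 4 = -7 — extraneous.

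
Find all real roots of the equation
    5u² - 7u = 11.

u = -0.9401 or u = 2.3401

Rearrange to standard form: 5u² - 7u - 11 = 0.
Discriminant: (-7)² − 4·5·(-11) = 269.
Quadratic formula: u = (7 ± √269) / 10.
So u = 7/10 + √(269)/10 ≈ 2.3401 or u = 7/10 - √(269)/10 ≈ -0.9401.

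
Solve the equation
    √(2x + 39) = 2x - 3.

Square both sides: 2x + 39 = (2x - 3)².
Expand and rearrange: 4x² - 14x - 30 = 0.
Solving gives x = 5 or x = -1.5.
Check each candidate in the original equation:
  x = 5: √(49) = 7, while 2x - 3 = 7 — valid.
  x = -1.5: √(36) = 6, while 2x - 3 = -6 — extraneous.

x = 5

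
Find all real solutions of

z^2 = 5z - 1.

Rearrange to standard form: z^2 - 5z + 1 = 0.
Discriminant: (-5)^2 - 4*1*1 = 21.
Quadratic formula: z = (5 +/- sqrt(21)) / 2.
So z = sqrt(21)/2 + 5/2 ~= 4.7913 or z = 5/2 - sqrt(21)/2 ~= 0.2087.

z = 0.2087 or z = 4.7913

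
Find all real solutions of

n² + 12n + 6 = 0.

n = -11.4772 or n = -0.5228

Discriminant: (12)² − 4·1·6 = 120.
Quadratic formula: n = (-12 ± √120) / 2.
So n = -6 + √(30) ≈ -0.5228 or n = -6 - √(30) ≈ -11.4772.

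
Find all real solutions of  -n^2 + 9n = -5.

n = -0.5249 or n = 9.5249

Rearrange to standard form: -n^2 + 9n + 5 = 0.
Discriminant: (9)^2 - 4*(-1)*5 = 101.
Quadratic formula: n = (-9 +/- sqrt(101)) / (-2).
So n = 9/2 - sqrt(101)/2 ~= -0.5249 or n = 9/2 + sqrt(101)/2 ~= 9.5249.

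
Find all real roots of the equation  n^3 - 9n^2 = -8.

Rearrange: n^3 - 9n^2 + 8 = 0.
Possible rational roots are divisors of 8. Testing n = 1 gives 0, so (n - 1) is a factor.
Divide: n^3 - 9n^2 + 8 = (n - 1)(n^2 - 8n - 8).
Apply the quadratic formula to n^2 - 8n - 8 = 0: n = (8 +/- sqrt(96))/2, i.e. n ~= 8.899 or n ~= -0.899.

n = -0.899 or n = 1 or n = 8.899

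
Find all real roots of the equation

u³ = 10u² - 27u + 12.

u = 0.5505 or u = 4 or u = 5.4495

Rearrange: u³ - 10u² + 27u - 12 = 0.
Possible rational roots are divisors of -12. Testing u = 4 gives 0, so (u - 4) is a factor.
Divide: u³ - 10u² + 27u - 12 = (u - 4)(u² - 6u + 3).
Apply the quadratic formula to u² - 6u + 3 = 0: u = (6 ± √24)/2, i.e. u ≈ 5.4495 or u ≈ 0.5505.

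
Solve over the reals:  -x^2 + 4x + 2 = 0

Discriminant: (4)^2 - 4*(-1)*2 = 24.
Quadratic formula: x = (-4 +/- sqrt(24)) / (-2).
So x = 2 - sqrt(6) ~= -0.4495 or x = 2 + sqrt(6) ~= 4.4495.

x = -0.4495 or x = 4.4495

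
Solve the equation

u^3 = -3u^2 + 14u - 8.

Rearrange: u^3 + 3u^2 - 14u + 8 = 0.
Possible rational roots are divisors of 8. Testing u = 2 gives 0, so (u - 2) is a factor.
Divide: u^3 + 3u^2 - 14u + 8 = (u - 2)(u^2 + 5u - 4).
Apply the quadratic formula to u^2 + 5u - 4 = 0: u = (-5 +/- sqrt(41))/2, i.e. u ~= 0.7016 or u ~= -5.7016.

u = -5.7016 or u = 0.7016 or u = 2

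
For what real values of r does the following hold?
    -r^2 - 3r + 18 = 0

r = -6 or r = 3

Factor: -1(r + 6)(r - 3) = 0.
So r = -6 or r = 3.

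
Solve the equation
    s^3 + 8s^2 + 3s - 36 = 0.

s = -6.772 or s = -3 or s = 1.772

Possible rational roots are divisors of -36. Testing s = -3 gives 0, so (s + 3) is a factor.
Divide: s^3 + 8s^2 + 3s - 36 = (s + 3)(s^2 + 5s - 12).
Apply the quadratic formula to s^2 + 5s - 12 = 0: s = (-5 +/- sqrt(73))/2, i.e. s ~= 1.772 or s ~= -6.772.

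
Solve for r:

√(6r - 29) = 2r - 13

Square both sides: 6r - 29 = (2r - 13)².
Expand and rearrange: 4r² - 58r + 198 = 0.
Solving gives r = 9 or r = 5.5.
Check each candidate in the original equation:
  r = 9: √(25) = 5, while 2r - 13 = 5 — valid.
  r = 5.5: √(4) = 2, while 2r - 13 = -2 — extraneous.

r = 9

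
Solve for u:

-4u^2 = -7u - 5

Rearrange to standard form: -4u^2 + 7u + 5 = 0.
Discriminant: (7)^2 - 4*(-4)*5 = 129.
Quadratic formula: u = (-7 +/- sqrt(129)) / (-8).
So u = 7/8 - sqrt(129)/8 ~= -0.5447 or u = 7/8 + sqrt(129)/8 ~= 2.2947.

u = -0.5447 or u = 2.2947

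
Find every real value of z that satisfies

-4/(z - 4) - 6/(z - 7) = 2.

Multiply both sides by (z - 4)(z - 7):
-4(z - 7) - 6(z - 4) = 2(z - 4)(z - 7).
Expand and collect terms: 2z² - 12z + 4 = 0.
By the quadratic formula, z = (12 ± √112) / 4, so z ≈ 5.6458 or z ≈ 0.3542.
Neither value makes a denominator zero (z ≠ 4, z ≠ 7), so both are valid.

z = 0.3542 or z = 5.6458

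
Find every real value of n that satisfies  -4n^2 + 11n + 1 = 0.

Discriminant: (11)^2 - 4*(-4)*1 = 137.
Quadratic formula: n = (-11 +/- sqrt(137)) / (-8).
So n = 11/8 - sqrt(137)/8 ~= -0.0881 or n = 11/8 + sqrt(137)/8 ~= 2.8381.

n = -0.0881 or n = 2.8381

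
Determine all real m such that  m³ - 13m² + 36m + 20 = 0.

Possible rational roots are divisors of 20. Testing m = 5 gives 0, so (m - 5) is a factor.
Divide: m³ - 13m² + 36m + 20 = (m - 5)(m² - 8m - 4).
Apply the quadratic formula to m² - 8m - 4 = 0: m = (8 ± √80)/2, i.e. m ≈ 8.4721 or m ≈ -0.4721.

m = -0.4721 or m = 5 or m = 8.4721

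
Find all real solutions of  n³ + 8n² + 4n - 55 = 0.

Possible rational roots are divisors of -55. Testing n = -5 gives 0, so (n + 5) is a factor.
Divide: n³ + 8n² + 4n - 55 = (n + 5)(n² + 3n - 11).
Apply the quadratic formula to n² + 3n - 11 = 0: n = (-3 ± √53)/2, i.e. n ≈ 2.1401 or n ≈ -5.1401.

n = -5.1401 or n = -5 or n = 2.1401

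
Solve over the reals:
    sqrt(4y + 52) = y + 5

y = 3

Square both sides: 4y + 52 = (y + 5)^2.
Expand and rearrange: y^2 + 6y - 27 = 0.
Solving gives y = 3 or y = -9.
Check each candidate in the original equation:
  y = 3: sqrt(64) = 8, while y + 5 = 8 — valid.
  y = -9: sqrt(16) = 4, while y + 5 = -4 — extraneous.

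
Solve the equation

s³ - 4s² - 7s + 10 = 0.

s = -2 or s = 1 or s = 5

Possible rational roots are divisors of 10. Testing s = 5 gives 0, so (s - 5) is a factor.
Divide: s³ - 4s² - 7s + 10 = (s - 5)(s² + s - 2).
Factor the quadratic: s = 1 or s = -2.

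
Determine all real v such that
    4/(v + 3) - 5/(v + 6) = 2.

v = -7.7604 or v = -1.7396

Multiply both sides by (v + 3)(v + 6):
4(v + 6) - 5(v + 3) = 2(v + 3)(v + 6).
Expand and collect terms: 2v² + 19v + 27 = 0.
By the quadratic formula, v = (-19 ± √145) / 4, so v ≈ -1.7396 or v ≈ -7.7604.
Neither value makes a denominator zero (v ≠ -3, v ≠ -6), so both are valid.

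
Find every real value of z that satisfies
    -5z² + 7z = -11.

z = -0.9401 or z = 2.3401

Rearrange to standard form: -5z² + 7z + 11 = 0.
Discriminant: (7)² − 4·(-5)·11 = 269.
Quadratic formula: z = (-7 ± √269) / (-10).
So z = 7/10 - √(269)/10 ≈ -0.9401 or z = 7/10 + √(269)/10 ≈ 2.3401.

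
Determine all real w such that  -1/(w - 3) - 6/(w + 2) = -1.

Multiply both sides by (w - 3)(w + 2):
-(w + 2) - 6(w - 3) = -(w - 3)(w + 2).
Expand and collect terms: -w² + 8w - 10 = 0.
By the quadratic formula, w = (-8 ± √24) / -2, so w ≈ 1.5505 or w ≈ 6.4495.
Neither value makes a denominator zero (w ≠ 3, w ≠ -2), so both are valid.

w = 1.5505 or w = 6.4495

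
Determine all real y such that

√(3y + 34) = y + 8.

y = -3

Square both sides: 3y + 34 = (y + 8)².
Expand and rearrange: y² + 13y + 30 = 0.
Solving gives y = -3 or y = -10.
Check each candidate in the original equation:
  y = -3: √(25) = 5, while y + 8 = 5 — valid.
  y = -10: √(4) = 2, while y + 8 = -2 — extraneous.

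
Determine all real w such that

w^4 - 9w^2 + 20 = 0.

Let u = w^2. The equation becomes u^2 - 9u + 20 = 0.
Factor: (u - 4)(u - 5) = 0, so u = 4 or u = 5.
w^2 = 4 gives w = +/-2.
w^2 = 5 gives w = +/-sqrt(5) ~= +/-2.2361.

w = -2.2361 or w = -2 or w = 2 or w = 2.2361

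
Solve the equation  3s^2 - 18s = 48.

Bring every term to one side: 3s^2 - 18s - 48 = 0.
Factor: 3(s + 2)(s - 8) = 0.
So s = -2 or s = 8.

s = -2 or s = 8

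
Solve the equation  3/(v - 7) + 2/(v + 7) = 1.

Multiply both sides by (v - 7)(v + 7):
3(v + 7) + 2(v - 7) = (v - 7)(v + 7).
Expand and collect terms: v^2 - 5v - 56 = 0.
By the quadratic formula, v = (5 +/- sqrt(249)) / 2, so v ~= 10.3899 or v ~= -5.3899.
Neither value makes a denominator zero (v != 7, v != -7), so both are valid.

v = -5.3899 or v = 10.3899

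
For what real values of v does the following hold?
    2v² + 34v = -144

Bring every term to one side: 2v² + 34v + 144 = 0.
Factor: 2(v + 8)(v + 9) = 0.
So v = -8 or v = -9.

v = -9 or v = -8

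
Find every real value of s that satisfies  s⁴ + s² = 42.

s = -2.4495 or s = 2.4495

Let u = s². The equation becomes u² + u - 42 = 0.
Factor: (u + 7)(u - 6) = 0, so u = -7 or u = 6.
s² = -7 < 0 has no real solution.
s² = 6 gives s = ±√(6) ≈ ±2.4495.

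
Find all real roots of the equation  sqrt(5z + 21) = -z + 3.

Square both sides: 5z + 21 = (-z + 3)^2.
Expand and rearrange: z^2 - 11z - 12 = 0.
Solving gives z = 12 or z = -1.
Check each candidate in the original equation:
  z = 12: sqrt(81) = 9, while -z + 3 = -9 — extraneous.
  z = -1: sqrt(16) = 4, while -z + 3 = 4 — valid.

z = -1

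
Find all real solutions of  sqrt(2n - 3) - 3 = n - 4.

n = 2

Isolate the radical: sqrt(2n - 3) = n - 1.
Square both sides: 2n - 3 = (n - 1)^2.
Expand and rearrange: n^2 - 4n + 4 = 0.
This gives the repeated root n = 2.
Check in the original equation:
  n = 2: sqrt(1) = 1, while n - 1 = 1 — valid.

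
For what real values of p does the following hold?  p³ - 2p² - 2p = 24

p = 4

Rearrange: p³ - 2p² - 2p - 24 = 0.
Possible rational roots are divisors of -24. Testing p = 4 gives 0, so (p - 4) is a factor.
Divide: p³ - 2p² - 2p - 24 = (p - 4)(p² + 2p + 6).
The quadratic p² + 2p + 6 has discriminant -20 < 0, so no further real roots.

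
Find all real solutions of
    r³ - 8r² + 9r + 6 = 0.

Possible rational roots are divisors of 6. Testing r = 2 gives 0, so (r - 2) is a factor.
Divide: r³ - 8r² + 9r + 6 = (r - 2)(r² - 6r - 3).
Apply the quadratic formula to r² - 6r - 3 = 0: r = (6 ± √48)/2, i.e. r ≈ 6.4641 or r ≈ -0.4641.

r = -0.4641 or r = 2 or r = 6.4641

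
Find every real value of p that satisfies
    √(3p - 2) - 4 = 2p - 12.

p = 6

Isolate the radical: √(3p - 2) = 2p - 8.
Square both sides: 3p - 2 = (2p - 8)².
Expand and rearrange: 4p² - 35p + 66 = 0.
Solving gives p = 6 or p = 2.75.
Check each candidate in the original equation:
  p = 6: √(16) = 4, while 2p - 8 = 4 — valid.
  p = 2.75: √(6.25) = 2.5, while 2p - 8 = -2.5 — extraneous.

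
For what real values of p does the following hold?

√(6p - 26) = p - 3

p = 5 or p = 7

Square both sides: 6p - 26 = (p - 3)².
Expand and rearrange: p² - 12p + 35 = 0.
Solving gives p = 7 or p = 5.
Check each candidate in the original equation:
  p = 7: √(16) = 4, while p - 3 = 4 — valid.
  p = 5: √(4) = 2, while p - 3 = 2 — valid.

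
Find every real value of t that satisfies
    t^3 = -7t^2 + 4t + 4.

t = -7.4641 or t = -0.5359 or t = 1

Rearrange: t^3 + 7t^2 - 4t - 4 = 0.
Possible rational roots are divisors of -4. Testing t = 1 gives 0, so (t - 1) is a factor.
Divide: t^3 + 7t^2 - 4t - 4 = (t - 1)(t^2 + 8t + 4).
Apply the quadratic formula to t^2 + 8t + 4 = 0: t = (-8 +/- sqrt(48))/2, i.e. t ~= -0.5359 or t ~= -7.4641.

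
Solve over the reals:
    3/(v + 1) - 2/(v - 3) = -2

Multiply both sides by (v + 1)(v - 3):
3(v - 3) - 2(v + 1) = -2(v + 1)(v - 3).
Expand and collect terms: -2v² + 3v + 17 = 0.
By the quadratic formula, v = (-3 ± √145) / -4, so v ≈ -2.2604 or v ≈ 3.7604.
Neither value makes a denominator zero (v ≠ -1, v ≠ 3), so both are valid.

v = -2.2604 or v = 3.7604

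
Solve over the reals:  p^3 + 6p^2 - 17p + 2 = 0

p = -8.1231 or p = 0.1231 or p = 2

Possible rational roots are divisors of 2. Testing p = 2 gives 0, so (p - 2) is a factor.
Divide: p^3 + 6p^2 - 17p + 2 = (p - 2)(p^2 + 8p - 1).
Apply the quadratic formula to p^2 + 8p - 1 = 0: p = (-8 +/- sqrt(68))/2, i.e. p ~= 0.1231 or p ~= -8.1231.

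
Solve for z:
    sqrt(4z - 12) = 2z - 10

z = 7

Square both sides: 4z - 12 = (2z - 10)^2.
Expand and rearrange: 4z^2 - 44z + 112 = 0.
Solving gives z = 7 or z = 4.
Check each candidate in the original equation:
  z = 7: sqrt(16) = 4, while 2z - 10 = 4 — valid.
  z = 4: sqrt(4) = 2, while 2z - 10 = -2 — extraneous.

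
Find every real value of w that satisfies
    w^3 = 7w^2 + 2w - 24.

Rearrange: w^3 - 7w^2 - 2w + 24 = 0.
Possible rational roots are divisors of 24. Testing w = 2 gives 0, so (w - 2) is a factor.
Divide: w^3 - 7w^2 - 2w + 24 = (w - 2)(w^2 - 5w - 12).
Apply the quadratic formula to w^2 - 5w - 12 = 0: w = (5 +/- sqrt(73))/2, i.e. w ~= 6.772 or w ~= -1.772.

w = -1.772 or w = 2 or w = 6.772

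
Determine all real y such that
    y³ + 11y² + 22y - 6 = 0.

y = -8.2426 or y = -3 or y = 0.2426

Possible rational roots are divisors of -6. Testing y = -3 gives 0, so (y + 3) is a factor.
Divide: y³ + 11y² + 22y - 6 = (y + 3)(y² + 8y - 2).
Apply the quadratic formula to y² + 8y - 2 = 0: y = (-8 ± √72)/2, i.e. y ≈ 0.2426 or y ≈ -8.2426.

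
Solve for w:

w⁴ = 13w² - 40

w = -2.8284 or w = -2.2361 or w = 2.2361 or w = 2.8284

Let u = w². The equation becomes u² - 13u + 40 = 0.
Factor: (u - 8)(u - 5) = 0, so u = 8 or u = 5.
w² = 8 gives w = ±2·√(2) ≈ ±2.8284.
w² = 5 gives w = ±√(5) ≈ ±2.2361.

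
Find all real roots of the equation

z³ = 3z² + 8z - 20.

Rearrange: z³ - 3z² - 8z + 20 = 0.
Possible rational roots are divisors of 20. Testing z = 2 gives 0, so (z - 2) is a factor.
Divide: z³ - 3z² - 8z + 20 = (z - 2)(z² - z - 10).
Apply the quadratic formula to z² - z - 10 = 0: z = (1 ± √41)/2, i.e. z ≈ 3.7016 or z ≈ -2.7016.

z = -2.7016 or z = 2 or z = 3.7016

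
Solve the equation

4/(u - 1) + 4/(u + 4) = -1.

u = -10.217 or u = -0.783

Multiply both sides by (u - 1)(u + 4):
4(u + 4) + 4(u - 1) = -(u - 1)(u + 4).
Expand and collect terms: -u^2 - 11u - 8 = 0.
By the quadratic formula, u = (11 +/- sqrt(89)) / -2, so u ~= -10.217 or u ~= -0.783.
Neither value makes a denominator zero (u != 1, u != -4), so both are valid.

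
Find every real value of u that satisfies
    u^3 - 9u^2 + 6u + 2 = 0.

u = -0.2426 or u = 1 or u = 8.2426

Possible rational roots are divisors of 2. Testing u = 1 gives 0, so (u - 1) is a factor.
Divide: u^3 - 9u^2 + 6u + 2 = (u - 1)(u^2 - 8u - 2).
Apply the quadratic formula to u^2 - 8u - 2 = 0: u = (8 +/- sqrt(72))/2, i.e. u ~= 8.2426 or u ~= -0.2426.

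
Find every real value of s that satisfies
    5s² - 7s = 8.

s = -0.7457 or s = 2.1457

Rearrange to standard form: 5s² - 7s - 8 = 0.
Discriminant: (-7)² − 4·5·(-8) = 209.
Quadratic formula: s = (7 ± √209) / 10.
So s = 7/10 + √(209)/10 ≈ 2.1457 or s = 7/10 - √(209)/10 ≈ -0.7457.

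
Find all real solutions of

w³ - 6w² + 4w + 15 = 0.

Possible rational roots are divisors of 15. Testing w = 3 gives 0, so (w - 3) is a factor.
Divide: w³ - 6w² + 4w + 15 = (w - 3)(w² - 3w - 5).
Apply the quadratic formula to w² - 3w - 5 = 0: w = (3 ± √29)/2, i.e. w ≈ 4.1926 or w ≈ -1.1926.

w = -1.1926 or w = 3 or w = 4.1926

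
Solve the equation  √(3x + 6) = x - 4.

Square both sides: 3x + 6 = (x - 4)².
Expand and rearrange: x² - 11x + 10 = 0.
Solving gives x = 10 or x = 1.
Check each candidate in the original equation:
  x = 10: √(36) = 6, while x - 4 = 6 — valid.
  x = 1: √(9) = 3, while x - 4 = -3 — extraneous.

x = 10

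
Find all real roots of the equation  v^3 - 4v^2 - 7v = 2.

Rearrange: v^3 - 4v^2 - 7v - 2 = 0.
Possible rational roots are divisors of -2. Testing v = -1 gives 0, so (v + 1) is a factor.
Divide: v^3 - 4v^2 - 7v - 2 = (v + 1)(v^2 - 5v - 2).
Apply the quadratic formula to v^2 - 5v - 2 = 0: v = (5 +/- sqrt(33))/2, i.e. v ~= 5.3723 or v ~= -0.3723.

v = -1 or v = -0.3723 or v = 5.3723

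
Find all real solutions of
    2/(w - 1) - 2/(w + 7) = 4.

w = -7.4721 or w = 1.4721

Multiply both sides by (w - 1)(w + 7):
2(w + 7) - 2(w - 1) = 4(w - 1)(w + 7).
Expand and collect terms: 4w^2 + 24w - 44 = 0.
By the quadratic formula, w = (-24 +/- sqrt(1280)) / 8, so w ~= 1.4721 or w ~= -7.4721.
Neither value makes a denominator zero (w != 1, w != -7), so both are valid.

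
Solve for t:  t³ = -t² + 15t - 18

Rearrange: t³ + t² - 15t + 18 = 0.
Possible rational roots are divisors of 18. Testing t = 2 gives 0, so (t - 2) is a factor.
Divide: t³ + t² - 15t + 18 = (t - 2)(t² + 3t - 9).
Apply the quadratic formula to t² + 3t - 9 = 0: t = (-3 ± √45)/2, i.e. t ≈ 1.8541 or t ≈ -4.8541.

t = -4.8541 or t = 1.8541 or t = 2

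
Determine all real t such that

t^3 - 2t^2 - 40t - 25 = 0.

Possible rational roots are divisors of -25. Testing t = -5 gives 0, so (t + 5) is a factor.
Divide: t^3 - 2t^2 - 40t - 25 = (t + 5)(t^2 - 7t - 5).
Apply the quadratic formula to t^2 - 7t - 5 = 0: t = (7 +/- sqrt(69))/2, i.e. t ~= 7.6533 or t ~= -0.6533.

t = -5 or t = -0.6533 or t = 7.6533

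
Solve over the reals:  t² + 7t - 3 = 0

t = -7.4051 or t = 0.4051

Discriminant: (7)² − 4·1·(-3) = 61.
Quadratic formula: t = (-7 ± √61) / 2.
So t = -7/2 + √(61)/2 ≈ 0.4051 or t = -√(61)/2 - 7/2 ≈ -7.4051.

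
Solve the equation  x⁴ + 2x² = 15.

x = -1.7321 or x = 1.7321

Let u = x². The equation becomes u² + 2u - 15 = 0.
Factor: (u - 3)(u + 5) = 0, so u = 3 or u = -5.
x² = 3 gives x = ±√(3) ≈ ±1.7321.
x² = -5 < 0 has no real solution.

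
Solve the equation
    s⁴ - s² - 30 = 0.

Let u = s². The equation becomes u² - u - 30 = 0.
Factor: (u + 5)(u - 6) = 0, so u = -5 or u = 6.
s² = -5 < 0 has no real solution.
s² = 6 gives s = ±√(6) ≈ ±2.4495.

s = -2.4495 or s = 2.4495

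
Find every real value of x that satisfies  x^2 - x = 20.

Bring every term to one side: x^2 - x - 20 = 0.
Factor: (x - 5)(x + 4) = 0.
So x = 5 or x = -4.

x = -4 or x = 5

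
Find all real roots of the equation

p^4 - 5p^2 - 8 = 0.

Let u = p^2. The equation becomes u^2 - 5u - 8 = 0.
By the quadratic formula, u = 5/2 + sqrt(57)/2 or u = 5/2 - sqrt(57)/2.
p^2 = 5/2 + sqrt(57)/2 gives p = +/-sqrt(5/2 + sqrt(57)/2) ~= +/-2.505.
p^2 = 5/2 - sqrt(57)/2 < 0 has no real solution.

p = -2.505 or p = 2.505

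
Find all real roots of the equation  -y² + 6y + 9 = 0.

y = -1.2426 or y = 7.2426

Discriminant: (6)² − 4·(-1)·9 = 72.
Quadratic formula: y = (-6 ± √72) / (-2).
So y = 3 - 3·√(2) ≈ -1.2426 or y = 3 + 3·√(2) ≈ 7.2426.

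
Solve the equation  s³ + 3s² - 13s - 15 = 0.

Possible rational roots are divisors of -15. Testing s = -5 gives 0, so (s + 5) is a factor.
Divide: s³ + 3s² - 13s - 15 = (s + 5)(s² - 2s - 3).
Factor the quadratic: s = 3 or s = -1.

s = -5 or s = -1 or s = 3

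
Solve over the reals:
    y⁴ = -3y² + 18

y = -1.7321 or y = 1.7321

Let u = y². The equation becomes u² + 3u - 18 = 0.
Factor: (u + 6)(u - 3) = 0, so u = -6 or u = 3.
y² = -6 < 0 has no real solution.
y² = 3 gives y = ±√(3) ≈ ±1.7321.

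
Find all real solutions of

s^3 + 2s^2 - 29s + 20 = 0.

s = -6.7417 or s = 0.7417 or s = 4

Possible rational roots are divisors of 20. Testing s = 4 gives 0, so (s - 4) is a factor.
Divide: s^3 + 2s^2 - 29s + 20 = (s - 4)(s^2 + 6s - 5).
Apply the quadratic formula to s^2 + 6s - 5 = 0: s = (-6 +/- sqrt(56))/2, i.e. s ~= 0.7417 or s ~= -6.7417.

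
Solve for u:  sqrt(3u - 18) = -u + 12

u = 9

Square both sides: 3u - 18 = (-u + 12)^2.
Expand and rearrange: u^2 - 27u + 162 = 0.
Solving gives u = 18 or u = 9.
Check each candidate in the original equation:
  u = 18: sqrt(36) = 6, while -u + 12 = -6 — extraneous.
  u = 9: sqrt(9) = 3, while -u + 12 = 3 — valid.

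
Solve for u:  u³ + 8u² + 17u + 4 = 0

Possible rational roots are divisors of 4. Testing u = -4 gives 0, so (u + 4) is a factor.
Divide: u³ + 8u² + 17u + 4 = (u + 4)(u² + 4u + 1).
Apply the quadratic formula to u² + 4u + 1 = 0: u = (-4 ± √12)/2, i.e. u ≈ -0.2679 or u ≈ -3.7321.

u = -4 or u = -3.7321 or u = -0.2679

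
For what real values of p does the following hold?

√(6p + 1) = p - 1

p = 8

Square both sides: 6p + 1 = (p - 1)².
Expand and rearrange: p² - 8p = 0.
Solving gives p = 8 or p = 0.
Check each candidate in the original equation:
  p = 8: √(49) = 7, while p - 1 = 7 — valid.
  p = 0: √(1) = 1, while p - 1 = -1 — extraneous.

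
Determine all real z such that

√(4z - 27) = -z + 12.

Square both sides: 4z - 27 = (-z + 12)².
Expand and rearrange: z² - 28z + 171 = 0.
Solving gives z = 19 or z = 9.
Check each candidate in the original equation:
  z = 19: √(49) = 7, while -z + 12 = -7 — extraneous.
  z = 9: √(9) = 3, while -z + 12 = 3 — valid.

z = 9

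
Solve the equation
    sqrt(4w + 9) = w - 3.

Square both sides: 4w + 9 = (w - 3)^2.
Expand and rearrange: w^2 - 10w = 0.
Solving gives w = 10 or w = 0.
Check each candidate in the original equation:
  w = 10: sqrt(49) = 7, while w - 3 = 7 — valid.
  w = 0: sqrt(9) = 3, while w - 3 = -3 — extraneous.

w = 10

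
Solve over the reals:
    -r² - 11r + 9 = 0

r = -11.765 or r = 0.765

Discriminant: (-11)² − 4·(-1)·9 = 157.
Quadratic formula: r = (11 ± √157) / (-2).
So r = -√(157)/2 - 11/2 ≈ -11.765 or r = -11/2 + √(157)/2 ≈ 0.765.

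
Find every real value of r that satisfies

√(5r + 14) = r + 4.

r = -2 or r = -1

Square both sides: 5r + 14 = (r + 4)².
Expand and rearrange: r² + 3r + 2 = 0.
Solving gives r = -1 or r = -2.
Check each candidate in the original equation:
  r = -1: √(9) = 3, while r + 4 = 3 — valid.
  r = -2: √(4) = 2, while r + 4 = 2 — valid.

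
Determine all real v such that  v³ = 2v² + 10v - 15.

Rearrange: v³ - 2v² - 10v + 15 = 0.
Possible rational roots are divisors of 15. Testing v = -3 gives 0, so (v + 3) is a factor.
Divide: v³ - 2v² - 10v + 15 = (v + 3)(v² - 5v + 5).
Apply the quadratic formula to v² - 5v + 5 = 0: v = (5 ± √5)/2, i.e. v ≈ 3.618 or v ≈ 1.382.

v = -3 or v = 1.382 or v = 3.618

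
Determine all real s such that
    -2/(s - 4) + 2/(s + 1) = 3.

Multiply both sides by (s - 4)(s + 1):
-2(s + 1) + 2(s - 4) = 3(s - 4)(s + 1).
Expand and collect terms: 3s² - 9s - 2 = 0.
By the quadratic formula, s = (9 ± √105) / 6, so s ≈ 3.2078 or s ≈ -0.2078.
Neither value makes a denominator zero (s ≠ 4, s ≠ -1), so both are valid.

s = -0.2078 or s = 3.2078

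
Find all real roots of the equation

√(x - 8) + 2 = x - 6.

Isolate the radical: √(x - 8) = x - 8.
Square both sides: x - 8 = (x - 8)².
Expand and rearrange: x² - 17x + 72 = 0.
Solving gives x = 9 or x = 8.
Check each candidate in the original equation:
  x = 9: √(1) = 1, while x - 8 = 1 — valid.
  x = 8: √(0) = 0, while x - 8 = 0 — valid.

x = 8 or x = 9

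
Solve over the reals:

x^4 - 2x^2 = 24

x = -2.4495 or x = 2.4495

Let u = x^2. The equation becomes u^2 - 2u - 24 = 0.
Factor: (u - 6)(u + 4) = 0, so u = 6 or u = -4.
x^2 = 6 gives x = +/-sqrt(6) ~= +/-2.4495.
x^2 = -4 < 0 has no real solution.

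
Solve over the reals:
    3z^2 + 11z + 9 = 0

Discriminant: (11)^2 - 4*3*9 = 13.
Quadratic formula: z = (-11 +/- sqrt(13)) / 6.
So z = -11/6 + sqrt(13)/6 ~= -1.2324 or z = -11/6 - sqrt(13)/6 ~= -2.4343.

z = -2.4343 or z = -1.2324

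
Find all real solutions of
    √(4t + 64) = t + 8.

Square both sides: 4t + 64 = (t + 8)².
Expand and rearrange: t² + 12t = 0.
Solving gives t = 0 or t = -12.
Check each candidate in the original equation:
  t = 0: √(64) = 8, while t + 8 = 8 — valid.
  t = -12: √(16) = 4, while t + 8 = -4 — extraneous.

t = 0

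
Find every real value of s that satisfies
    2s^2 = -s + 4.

s = -1.6861 or s = 1.1861

Rearrange to standard form: 2s^2 + s - 4 = 0.
Discriminant: (1)^2 - 4*2*(-4) = 33.
Quadratic formula: s = (-1 +/- sqrt(33)) / 4.
So s = -1/4 + sqrt(33)/4 ~= 1.1861 or s = -sqrt(33)/4 - 1/4 ~= -1.6861.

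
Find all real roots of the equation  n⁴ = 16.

n = -2 or n = 2

Let u = n². The equation becomes u² - 16 = 0.
Factor: (u + 4)(u - 4) = 0, so u = -4 or u = 4.
n² = -4 < 0 has no real solution.
n² = 4 gives n = ±2.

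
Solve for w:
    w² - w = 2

w = -1 or w = 2

Bring every term to one side: w² - w - 2 = 0.
Factor: (w + 1)(w - 2) = 0.
So w = -1 or w = 2.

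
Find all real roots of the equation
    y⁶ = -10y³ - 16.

y = -2 or y = -1.2599

Let u = y³. The equation becomes u² + 10u + 16 = 0.
Factor: (u + 8)(u + 2) = 0, so u = -8 or u = -2.
y³ = -8 gives y = -2.
y³ = -2 gives y = -∛(2) ≈ -1.2599.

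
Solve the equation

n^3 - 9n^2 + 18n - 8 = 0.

n = 0.6277 or n = 2 or n = 6.3723

Possible rational roots are divisors of -8. Testing n = 2 gives 0, so (n - 2) is a factor.
Divide: n^3 - 9n^2 + 18n - 8 = (n - 2)(n^2 - 7n + 4).
Apply the quadratic formula to n^2 - 7n + 4 = 0: n = (7 +/- sqrt(33))/2, i.e. n ~= 6.3723 or n ~= 0.6277.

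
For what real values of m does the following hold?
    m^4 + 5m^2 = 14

m = -1.4142 or m = 1.4142

Let u = m^2. The equation becomes u^2 + 5u - 14 = 0.
Factor: (u + 7)(u - 2) = 0, so u = -7 or u = 2.
m^2 = -7 < 0 has no real solution.
m^2 = 2 gives m = +/-sqrt(2) ~= +/-1.4142.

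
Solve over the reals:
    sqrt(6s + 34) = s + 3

Square both sides: 6s + 34 = (s + 3)^2.
Expand and rearrange: s^2 - 25 = 0.
Solving gives s = 5 or s = -5.
Check each candidate in the original equation:
  s = 5: sqrt(64) = 8, while s + 3 = 8 — valid.
  s = -5: sqrt(4) = 2, while s + 3 = -2 — extraneous.

s = 5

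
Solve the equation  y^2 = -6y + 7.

y = -7 or y = 1

Bring every term to one side: y^2 + 6y - 7 = 0.
Factor: (y + 7)(y - 1) = 0.
So y = -7 or y = 1.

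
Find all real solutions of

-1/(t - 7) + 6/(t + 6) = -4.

t = -7.4745 or t = 7.2245

Multiply both sides by (t - 7)(t + 6):
-(t + 6) + 6(t - 7) = -4(t - 7)(t + 6).
Expand and collect terms: -4t^2 - t + 216 = 0.
By the quadratic formula, t = (1 +/- sqrt(3457)) / -8, so t ~= -7.4745 or t ~= 7.2245.
Neither value makes a denominator zero (t != 7, t != -6), so both are valid.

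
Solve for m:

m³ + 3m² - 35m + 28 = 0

m = -7.8875 or m = 0.8875 or m = 4

Possible rational roots are divisors of 28. Testing m = 4 gives 0, so (m - 4) is a factor.
Divide: m³ + 3m² - 35m + 28 = (m - 4)(m² + 7m - 7).
Apply the quadratic formula to m² + 7m - 7 = 0: m = (-7 ± √77)/2, i.e. m ≈ 0.8875 or m ≈ -7.8875.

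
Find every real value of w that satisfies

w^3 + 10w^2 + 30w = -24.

w = -4.7321 or w = -4 or w = -1.2679

Rearrange: w^3 + 10w^2 + 30w + 24 = 0.
Possible rational roots are divisors of 24. Testing w = -4 gives 0, so (w + 4) is a factor.
Divide: w^3 + 10w^2 + 30w + 24 = (w + 4)(w^2 + 6w + 6).
Apply the quadratic formula to w^2 + 6w + 6 = 0: w = (-6 +/- sqrt(12))/2, i.e. w ~= -1.2679 or w ~= -4.7321.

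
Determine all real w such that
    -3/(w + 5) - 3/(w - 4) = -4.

Multiply both sides by (w + 5)(w - 4):
-3(w - 4) - 3(w + 5) = -4(w + 5)(w - 4).
Expand and collect terms: -4w^2 + 2w + 83 = 0.
By the quadratic formula, w = (-2 +/- sqrt(1332)) / -8, so w ~= -4.3121 or w ~= 4.8121.
Neither value makes a denominator zero (w != -5, w != 4), so both are valid.

w = -4.3121 or w = 4.8121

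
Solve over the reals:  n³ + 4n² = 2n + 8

n = -4 or n = -1.4142 or n = 1.4142

Rearrange: n³ + 4n² - 2n - 8 = 0.
Possible rational roots are divisors of -8. Testing n = -4 gives 0, so (n + 4) is a factor.
Divide: n³ + 4n² - 2n - 8 = (n + 4)(n² - 2).
Apply the quadratic formula to n² - 2 = 0: n = (0 ± √8)/2, i.e. n ≈ 1.4142 or n ≈ -1.4142.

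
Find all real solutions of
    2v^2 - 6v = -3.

v = 0.634 or v = 2.366

Rearrange to standard form: 2v^2 - 6v + 3 = 0.
Discriminant: (-6)^2 - 4*2*3 = 12.
Quadratic formula: v = (6 +/- sqrt(12)) / 4.
So v = sqrt(3)/2 + 3/2 ~= 2.366 or v = 3/2 - sqrt(3)/2 ~= 0.634.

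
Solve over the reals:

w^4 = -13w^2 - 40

Let u = w^2. The equation becomes u^2 + 13u + 40 = 0.
Factor: (u + 8)(u + 5) = 0, so u = -8 or u = -5.
w^2 = -8 < 0 has no real solution.
w^2 = -5 < 0 has no real solution.

No real solutions.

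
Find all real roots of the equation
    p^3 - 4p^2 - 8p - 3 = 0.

Possible rational roots are divisors of -3. Testing p = -1 gives 0, so (p + 1) is a factor.
Divide: p^3 - 4p^2 - 8p - 3 = (p + 1)(p^2 - 5p - 3).
Apply the quadratic formula to p^2 - 5p - 3 = 0: p = (5 +/- sqrt(37))/2, i.e. p ~= 5.5414 or p ~= -0.5414.

p = -1 or p = -0.5414 or p = 5.5414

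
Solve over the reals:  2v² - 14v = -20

v = 2 or v = 5

Bring every term to one side: 2v² - 14v + 20 = 0.
Factor: 2(v - 2)(v - 5) = 0.
So v = 2 or v = 5.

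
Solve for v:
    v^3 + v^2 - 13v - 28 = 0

v = 4

Possible rational roots are divisors of -28. Testing v = 4 gives 0, so (v - 4) is a factor.
Divide: v^3 + v^2 - 13v - 28 = (v - 4)(v^2 + 5v + 7).
The quadratic v^2 + 5v + 7 has discriminant -3 < 0, so no further real roots.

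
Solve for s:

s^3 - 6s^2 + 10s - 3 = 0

Possible rational roots are divisors of -3. Testing s = 3 gives 0, so (s - 3) is a factor.
Divide: s^3 - 6s^2 + 10s - 3 = (s - 3)(s^2 - 3s + 1).
Apply the quadratic formula to s^2 - 3s + 1 = 0: s = (3 +/- sqrt(5))/2, i.e. s ~= 2.618 or s ~= 0.382.

s = 0.382 or s = 2.618 or s = 3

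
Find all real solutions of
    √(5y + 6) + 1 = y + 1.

Isolate the radical: √(5y + 6) = y.
Square both sides: 5y + 6 = (y)².
Expand and rearrange: y² - 5y - 6 = 0.
Solving gives y = 6 or y = -1.
Check each candidate in the original equation:
  y = 6: √(36) = 6, while y = 6 — valid.
  y = -1: √(1) = 1, while y = -1 — extraneous.

y = 6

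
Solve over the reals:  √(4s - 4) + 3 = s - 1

Isolate the radical: √(4s - 4) = s - 4.
Square both sides: 4s - 4 = (s - 4)².
Expand and rearrange: s² - 12s + 20 = 0.
Solving gives s = 10 or s = 2.
Check each candidate in the original equation:
  s = 10: √(36) = 6, while s - 4 = 6 — valid.
  s = 2: √(4) = 2, while s - 4 = -2 — extraneous.

s = 10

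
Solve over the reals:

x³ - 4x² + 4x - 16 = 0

Possible rational roots are divisors of -16. Testing x = 4 gives 0, so (x - 4) is a factor.
Divide: x³ - 4x² + 4x - 16 = (x - 4)(x² + 4).
The quadratic x² + 4 has discriminant -16 < 0, so no further real roots.

x = 4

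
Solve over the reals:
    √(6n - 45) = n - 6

Square both sides: 6n - 45 = (n - 6)².
Expand and rearrange: n² - 18n + 81 = 0.
This gives the repeated root n = 9.
Check in the original equation:
  n = 9: √(9) = 3, while n - 6 = 3 — valid.

n = 9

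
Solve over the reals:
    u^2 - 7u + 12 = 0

u = 3 or u = 4

Factor: (u - 4)(u - 3) = 0.
So u = 4 or u = 3.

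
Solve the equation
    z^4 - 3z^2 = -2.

Let u = z^2. The equation becomes u^2 - 3u + 2 = 0.
Factor: (u - 1)(u - 2) = 0, so u = 1 or u = 2.
z^2 = 1 gives z = +/-1.
z^2 = 2 gives z = +/-sqrt(2) ~= +/-1.4142.

z = -1.4142 or z = -1 or z = 1 or z = 1.4142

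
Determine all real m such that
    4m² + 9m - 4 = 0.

m = -2.6302 or m = 0.3802

Discriminant: (9)² − 4·4·(-4) = 145.
Quadratic formula: m = (-9 ± √145) / 8.
So m = -9/8 + √(145)/8 ≈ 0.3802 or m = -√(145)/8 - 9/8 ≈ -2.6302.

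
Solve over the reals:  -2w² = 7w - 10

w = -4.5895 or w = 1.0895

Rearrange to standard form: -2w² - 7w + 10 = 0.
Discriminant: (-7)² − 4·(-2)·10 = 129.
Quadratic formula: w = (7 ± √129) / (-4).
So w = -√(129)/4 - 7/4 ≈ -4.5895 or w = -7/4 + √(129)/4 ≈ 1.0895.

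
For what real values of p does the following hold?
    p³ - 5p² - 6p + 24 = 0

p = -2.2749 or p = 2 or p = 5.2749

Possible rational roots are divisors of 24. Testing p = 2 gives 0, so (p - 2) is a factor.
Divide: p³ - 5p² - 6p + 24 = (p - 2)(p² - 3p - 12).
Apply the quadratic formula to p² - 3p - 12 = 0: p = (3 ± √57)/2, i.e. p ≈ 5.2749 or p ≈ -2.2749.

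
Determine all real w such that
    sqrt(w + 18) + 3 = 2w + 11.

w = -2

Isolate the radical: sqrt(w + 18) = 2w + 8.
Square both sides: w + 18 = (2w + 8)^2.
Expand and rearrange: 4w^2 + 31w + 46 = 0.
Solving gives w = -2 or w = -5.75.
Check each candidate in the original equation:
  w = -2: sqrt(16) = 4, while 2w + 8 = 4 — valid.
  w = -5.75: sqrt(12.25) = 3.5, while 2w + 8 = -3.5 — extraneous.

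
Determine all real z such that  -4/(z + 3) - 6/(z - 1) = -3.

z = -2.1813 or z = 3.5147

Multiply both sides by (z + 3)(z - 1):
-4(z - 1) - 6(z + 3) = -3(z + 3)(z - 1).
Expand and collect terms: -3z² + 4z + 23 = 0.
By the quadratic formula, z = (-4 ± √292) / -6, so z ≈ -2.1813 or z ≈ 3.5147.
Neither value makes a denominator zero (z ≠ -3, z ≠ 1), so both are valid.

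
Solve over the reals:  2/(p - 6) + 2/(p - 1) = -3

p = 0.246 or p = 5.4207

Multiply both sides by (p - 6)(p - 1):
2(p - 1) + 2(p - 6) = -3(p - 6)(p - 1).
Expand and collect terms: -3p^2 + 17p - 4 = 0.
By the quadratic formula, p = (-17 +/- sqrt(241)) / -6, so p ~= 0.246 or p ~= 5.4207.
Neither value makes a denominator zero (p != 6, p != 1), so both are valid.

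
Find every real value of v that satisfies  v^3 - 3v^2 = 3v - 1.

Rearrange: v^3 - 3v^2 - 3v + 1 = 0.
Possible rational roots are divisors of 1. Testing v = -1 gives 0, so (v + 1) is a factor.
Divide: v^3 - 3v^2 - 3v + 1 = (v + 1)(v^2 - 4v + 1).
Apply the quadratic formula to v^2 - 4v + 1 = 0: v = (4 +/- sqrt(12))/2, i.e. v ~= 3.7321 or v ~= 0.2679.

v = -1 or v = 0.2679 or v = 3.7321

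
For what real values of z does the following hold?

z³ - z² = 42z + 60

z = -5 or z = -1.5826 or z = 7.5826

Rearrange: z³ - z² - 42z - 60 = 0.
Possible rational roots are divisors of -60. Testing z = -5 gives 0, so (z + 5) is a factor.
Divide: z³ - z² - 42z - 60 = (z + 5)(z² - 6z - 12).
Apply the quadratic formula to z² - 6z - 12 = 0: z = (6 ± √84)/2, i.e. z ≈ 7.5826 or z ≈ -1.5826.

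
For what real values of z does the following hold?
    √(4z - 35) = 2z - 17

z = 9

Square both sides: 4z - 35 = (2z - 17)².
Expand and rearrange: 4z² - 72z + 324 = 0.
This gives the repeated root z = 9.
Check in the original equation:
  z = 9: √(1) = 1, while 2z - 17 = 1 — valid.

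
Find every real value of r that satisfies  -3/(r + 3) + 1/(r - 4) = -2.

r = -1.3452 or r = 3.3452

Multiply both sides by (r + 3)(r - 4):
-3(r - 4) + (r + 3) = -2(r + 3)(r - 4).
Expand and collect terms: -2r^2 + 4r + 9 = 0.
By the quadratic formula, r = (-4 +/- sqrt(88)) / -4, so r ~= -1.3452 or r ~= 3.3452.
Neither value makes a denominator zero (r != -3, r != 4), so both are valid.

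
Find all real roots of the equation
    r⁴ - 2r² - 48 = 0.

r = -2.8284 or r = 2.8284

Let u = r². The equation becomes u² - 2u - 48 = 0.
Factor: (u + 6)(u - 8) = 0, so u = -6 or u = 8.
r² = -6 < 0 has no real solution.
r² = 8 gives r = ±2·√(2) ≈ ±2.8284.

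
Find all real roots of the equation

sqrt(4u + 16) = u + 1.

Square both sides: 4u + 16 = (u + 1)^2.
Expand and rearrange: u^2 - 2u - 15 = 0.
Solving gives u = 5 or u = -3.
Check each candidate in the original equation:
  u = 5: sqrt(36) = 6, while u + 1 = 6 — valid.
  u = -3: sqrt(4) = 2, while u + 1 = -2 — extraneous.

u = 5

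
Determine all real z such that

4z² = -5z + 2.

Rearrange to standard form: 4z² + 5z - 2 = 0.
Discriminant: (5)² − 4·4·(-2) = 57.
Quadratic formula: z = (-5 ± √57) / 8.
So z = -5/8 + √(57)/8 ≈ 0.3187 or z = -√(57)/8 - 5/8 ≈ -1.5687.

z = -1.5687 or z = 0.3187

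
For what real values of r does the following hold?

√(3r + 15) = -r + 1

Square both sides: 3r + 15 = (-r + 1)².
Expand and rearrange: r² - 5r - 14 = 0.
Solving gives r = 7 or r = -2.
Check each candidate in the original equation:
  r = 7: √(36) = 6, while -r + 1 = -6 — extraneous.
  r = -2: √(9) = 3, while -r + 1 = 3 — valid.

r = -2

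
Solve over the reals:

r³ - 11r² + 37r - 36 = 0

r = 1.6972 or r = 4 or r = 5.3028

Possible rational roots are divisors of -36. Testing r = 4 gives 0, so (r - 4) is a factor.
Divide: r³ - 11r² + 37r - 36 = (r - 4)(r² - 7r + 9).
Apply the quadratic formula to r² - 7r + 9 = 0: r = (7 ± √13)/2, i.e. r ≈ 5.3028 or r ≈ 1.6972.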